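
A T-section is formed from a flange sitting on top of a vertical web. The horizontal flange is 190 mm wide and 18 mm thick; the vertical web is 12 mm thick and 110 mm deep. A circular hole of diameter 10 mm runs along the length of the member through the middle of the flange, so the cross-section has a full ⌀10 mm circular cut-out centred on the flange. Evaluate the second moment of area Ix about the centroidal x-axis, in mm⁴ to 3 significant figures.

Treat the section as a set of non-overlapping primitives; coordinates are from the bounding-box lower-left.
Flange: 190 × 18, A = 3 420 mm², y = 119 mm, Ī = 92 340 mm⁴.
Web: 12 × 110, A = 1 320 mm², y = 55 mm, Ī = 1 331 000 mm⁴.
Hole (subtracted): ⌀10, A = 78.54 mm², y = 119 mm, Ī = 490.87 mm⁴.
Centroid: ȳ = ΣA·y / ΣA = 100.88 mm.
Transfer each piece to the centroidal x-axis using Ī + A·d² with d = y − 100.88:
  flange: d = 18.123 mm → contributes +1 215 625 mm⁴
  web: d = -45.877 mm → contributes +4 109 194 mm⁴
  hole: d = 18.123 mm → contributes −26 287 mm⁴
Total I = 5 298 532 mm⁴.

Ix ≈ 5.30 × 10⁶ mm⁴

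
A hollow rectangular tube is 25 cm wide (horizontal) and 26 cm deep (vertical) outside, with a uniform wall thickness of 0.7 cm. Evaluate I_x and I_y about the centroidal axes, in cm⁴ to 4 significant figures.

Break the section into simple shapes (no overlaps), measuring from the bottom-left corner of the bounding box.
Outer rectangle: 25 × 26, A = 650 cm², y = 13 cm, Ī = 36616.7 cm⁴.
Inner void (subtracted): 23.6 × 24.6, A = 580.56 cm², y = 13 cm, Ī = 29277.6 cm⁴.
By symmetry the centroid is at mid-height, ȳ = 13 cm.
All pieces are centred on the centroidal x-axis, so I = ΣĪ (holes subtracted) = 7339.03 cm⁴.
Repeating about the centroidal y-axis gives I_y = 6908.44 cm⁴.

I_x ≈ 7339 cm⁴, I_y ≈ 6908 cm⁴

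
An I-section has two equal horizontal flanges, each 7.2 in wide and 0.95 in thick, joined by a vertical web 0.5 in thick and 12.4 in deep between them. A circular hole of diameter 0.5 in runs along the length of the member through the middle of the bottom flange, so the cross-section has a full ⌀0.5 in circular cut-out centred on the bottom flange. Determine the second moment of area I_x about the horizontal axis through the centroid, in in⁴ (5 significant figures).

I_x ≈ 681.15 in⁴

Treat the section as a set of non-overlapping primitives; coordinates are from the bounding-box lower-left.
Bottom flange: 7.2 × 0.95, A = 6.84 in², y = 0.475 in, Ī = 0.514425 in⁴.
Web: 0.5 × 12.4, A = 6.2 in², y = 7.15 in, Ī = 79.44267 in⁴.
Top flange: 7.2 × 0.95, A = 6.84 in², y = 13.825 in, Ī = 0.514425 in⁴.
Hole (subtracted): ⌀0.5, A = 0.1963495 in², y = 0.475 in, Ī = 0.003067962 in⁴.
Centroid: ȳ = ΣA·y / ΣA = 7.216585 in.
Transfer each piece to the horizontal axis through the centroid using Ī + A·d² with d = y − 7.216585:
  bottom flange: d = -6.741585 in → contributes +311.3854 in⁴
  web: d = -0.06658486 in → contributes +79.47015 in⁴
  top flange: d = 6.608415 in → contributes +299.2251 in⁴
  hole: d = -6.741585 in → contributes −8.926952 in⁴
Total I = 681.1537 in⁴.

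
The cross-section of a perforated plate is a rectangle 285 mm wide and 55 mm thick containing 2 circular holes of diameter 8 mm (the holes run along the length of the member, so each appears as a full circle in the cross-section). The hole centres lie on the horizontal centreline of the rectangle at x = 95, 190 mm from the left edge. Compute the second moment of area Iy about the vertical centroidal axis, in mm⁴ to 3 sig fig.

Iy ≈ 1.06 × 10⁸ mm⁴

Break the section into simple shapes (no overlaps), measuring from the bottom-left corner of the bounding box.
Plate: 285 × 55, A = 15 675 mm², x = 142.5 mm, Ī = 106 100 156 mm⁴.
Hole 1 (subtracted): ⌀8, A = 50.265 mm², x = 95 mm, Ī = 201.06 mm⁴.
Hole 2 (subtracted): ⌀8, A = 50.265 mm², x = 190 mm, Ī = 201.06 mm⁴.
By symmetry the centroid is at mid-width, x̄ = 142.5 mm.
Transfer each piece to the vertical centroidal axis using Ī + A·d² with d = x − 142.5:
  plate: d = 0 mm → contributes +106 100 156 mm⁴
  hole 1: d = -47.5 mm → contributes −113 613 mm⁴
  hole 2: d = 47.5 mm → contributes −113 613 mm⁴
Total I = 105 872 931 mm⁴.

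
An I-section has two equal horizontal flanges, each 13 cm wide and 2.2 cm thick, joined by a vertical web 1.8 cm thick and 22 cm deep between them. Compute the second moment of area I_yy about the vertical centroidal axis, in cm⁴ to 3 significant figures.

Split into non-overlapping primitives; take the origin at the lower-left of the bounding box.
Bottom flange: 13 × 2.2, A = 28.6 cm², x = 6.5 cm, Ī = 402.78 cm⁴.
Web: 1.8 × 22, A = 39.6 cm², x = 6.5 cm, Ī = 10.692 cm⁴.
Top flange: 13 × 2.2, A = 28.6 cm², x = 6.5 cm, Ī = 402.78 cm⁴.
By symmetry the centroid is at mid-width, x̄ = 6.5 cm.
All pieces are centred on the vertical centroidal axis, so I = ΣĪ = 816.26 cm⁴.

I_yy ≈ 816 cm⁴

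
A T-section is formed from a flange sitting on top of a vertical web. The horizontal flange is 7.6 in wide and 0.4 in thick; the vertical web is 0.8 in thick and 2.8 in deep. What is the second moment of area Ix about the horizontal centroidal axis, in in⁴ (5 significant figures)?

Treat the section as a set of non-overlapping primitives; coordinates are from the bounding-box lower-left.
Flange: 7.6 × 0.4, A = 3.04 in², y = 3 in, Ī = 0.04053333 in⁴.
Web: 0.8 × 2.8, A = 2.24 in², y = 1.4 in, Ī = 1.463467 in⁴.
Centroid: ȳ = ΣA·y / ΣA = 2.321212 in.
Transfer each piece to the horizontal centroidal axis using Ī + A·d² with d = y − 2.321212:
  flange: d = 0.6787879 in → contributes +1.441222 in⁴
  web: d = -0.9212121 in → contributes +3.364402 in⁴
Total I = 4.805624 in⁴.

Ix ≈ 4.8056 in⁴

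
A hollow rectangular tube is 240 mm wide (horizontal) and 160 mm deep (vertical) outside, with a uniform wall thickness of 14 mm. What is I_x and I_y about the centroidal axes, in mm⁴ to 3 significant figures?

I_x ≈ 4.13 × 10⁷ mm⁴, I_y ≈ 7.95 × 10⁷ mm⁴

Decompose the section into non-overlapping parts with the origin at the bottom-left of its bounding rectangle.
Outer rectangle: 240 × 160, A = 38 400 mm², y = 80 mm, Ī = 81 920 000 mm⁴.
Inner void (subtracted): 212 × 132, A = 27 984 mm², y = 80 mm, Ī = 40 632 768 mm⁴.
By symmetry the centroid is at mid-height, ȳ = 80 mm.
All pieces are centred on the centroidal x-axis, so I = ΣĪ (holes subtracted) = 41 287 232 mm⁴.
Repeating about the centroidal y-axis gives I_y = 79 510 592 mm⁴.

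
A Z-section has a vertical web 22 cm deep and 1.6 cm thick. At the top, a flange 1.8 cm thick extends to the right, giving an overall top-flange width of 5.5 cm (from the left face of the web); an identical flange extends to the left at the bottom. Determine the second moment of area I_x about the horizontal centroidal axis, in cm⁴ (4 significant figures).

I_x ≈ 2856 cm⁴

Split into non-overlapping primitives; take the origin at the lower-left of the bounding box.
Web: 1.6 × 22, A = 35.2 cm², y = 11 cm, Ī = 1419.73 cm⁴.
Top flange (beyond web): 3.9 × 1.8, A = 7.02 cm², y = 21.1 cm, Ī = 1.8954 cm⁴.
Bottom flange (beyond web): 3.9 × 1.8, A = 7.02 cm², y = 0.9 cm, Ī = 1.8954 cm⁴.
Centroid: ȳ = ΣA·y / ΣA = 11 cm.
Transfer each piece to the horizontal centroidal axis using Ī + A·d² with d = y − 11:
  web: d = 0 cm → contributes +1419.73 cm⁴
  top flange (beyond web): d = 10.1 cm → contributes +718.006 cm⁴
  bottom flange (beyond web): d = -10.1 cm → contributes +718.006 cm⁴
Total I = 2855.74 cm⁴.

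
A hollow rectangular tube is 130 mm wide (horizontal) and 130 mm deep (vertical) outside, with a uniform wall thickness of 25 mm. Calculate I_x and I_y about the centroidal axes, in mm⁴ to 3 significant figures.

Break the section into simple shapes (no overlaps), measuring from the bottom-left corner of the bounding box.
Outer rectangle: 130 × 130, A = 16 900 mm², y = 65 mm, Ī = 23 800 833 mm⁴.
Inner void (subtracted): 80 × 80, A = 6 400 mm², y = 65 mm, Ī = 3 413 333 mm⁴.
By symmetry the centroid is at mid-height, ȳ = 65 mm.
All pieces are centred on the centroidal x-axis, so I = ΣĪ (holes subtracted) = 20 387 500 mm⁴.
Repeating about the centroidal y-axis gives I_y = 20 387 500 mm⁴.

I_x ≈ 2.04 × 10⁷ mm⁴, I_y ≈ 2.04 × 10⁷ mm⁴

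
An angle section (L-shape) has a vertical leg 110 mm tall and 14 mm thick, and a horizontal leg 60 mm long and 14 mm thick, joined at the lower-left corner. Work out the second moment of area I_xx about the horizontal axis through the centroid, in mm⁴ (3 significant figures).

Treat the section as a set of non-overlapping primitives; coordinates are from the bounding-box lower-left.
Vertical leg: 14 × 110, A = 1 540 mm², y = 55 mm, Ī = 1 552 833 mm⁴.
Horizontal leg (remainder): 46 × 14, A = 644 mm², y = 7 mm, Ī = 10 519 mm⁴.
Centroid: ȳ = ΣA·y / ΣA = 40.846 mm.
Transfer each piece to the horizontal axis through the centroid using Ī + A·d² with d = y − 40.846:
  vertical leg: d = 14.154 mm → contributes +1 861 344 mm⁴
  horizontal leg (remainder): d = -33.846 mm → contributes +748 261 mm⁴
Total I = 2 609 604 mm⁴.

I_xx ≈ 2.61 × 10⁶ mm⁴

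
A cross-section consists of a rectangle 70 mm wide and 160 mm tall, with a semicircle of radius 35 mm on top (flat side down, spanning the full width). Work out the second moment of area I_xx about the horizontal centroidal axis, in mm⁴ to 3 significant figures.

I_xx ≈ 3.88 × 10⁷ mm⁴

Decompose the section into non-overlapping parts with the origin at the bottom-left of its bounding rectangle.
Rectangular body: 70 × 160, A = 11 200 mm², y = 80 mm, Ī = 23 893 333 mm⁴.
Semicircular cap: semicircle r = 35, A = 1924.2 mm², y = 174.85 mm, Ī = 164 704 mm⁴.
Centroid: ȳ = ΣA·y / ΣA = 93.907 mm.
Transfer each piece to the horizontal centroidal axis using Ī + A·d² with d = y − 93.907:
  rectangular body: d = -13.907 mm → contributes +26 059 531 mm⁴
  semicircular cap: d = 80.947 mm → contributes +12 773 110 mm⁴
Total I = 38 832 641 mm⁴.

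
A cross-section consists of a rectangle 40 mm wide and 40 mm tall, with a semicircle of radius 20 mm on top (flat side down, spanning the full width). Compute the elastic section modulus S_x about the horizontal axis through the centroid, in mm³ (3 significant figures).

Split into non-overlapping primitives; take the origin at the lower-left of the bounding box.
Rectangular body: 40 × 40, A = 1 600 mm², y = 20 mm, Ī = 213 333 mm⁴.
Semicircular cap: semicircle r = 20, A = 628.32 mm², y = 48.488 mm, Ī = 17 561 mm⁴.
Centroid: ȳ = ΣA·y / ΣA = 28.033 mm.
Transfer each piece to the horizontal axis through the centroid using Ī + A·d² with d = y − 28.033:
  rectangular body: d = -8.0328 mm → contributes +316 576 mm⁴
  semicircular cap: d = 20.455 mm → contributes +280 465 mm⁴
Total I = 597 041 mm⁴.
Extreme fibre distance c = 31.967 mm; S = I/c = 18 677 mm³.

S_x ≈ 1.87 × 10⁴ mm³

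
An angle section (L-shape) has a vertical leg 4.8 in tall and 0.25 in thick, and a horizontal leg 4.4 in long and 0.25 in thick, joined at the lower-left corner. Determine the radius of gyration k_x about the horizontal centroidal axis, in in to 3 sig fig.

Decompose the section into non-overlapping parts with the origin at the bottom-left of its bounding rectangle.
Vertical leg: 0.25 × 4.8, A = 1.2 in², y = 2.4 in, Ī = 2.304 in⁴.
Horizontal leg (remainder): 4.15 × 0.25, A = 1.0375 in², y = 0.125 in, Ī = 0.0054036 in⁴.
Centroid: ȳ = ΣA·y / ΣA = 1.3451 in.
Transfer each piece to the horizontal centroidal axis using Ī + A·d² with d = y − 1.3451:
  vertical leg: d = 1.0549 in → contributes +3.6393 in⁴
  horizontal leg (remainder): d = -1.2201 in → contributes +1.5499 in⁴
Total I = 5.1892 in⁴.
Radius of gyration: k = √(I/A) = √(5.1892 / 2.2375) = 1.5229 in.

k_x ≈ 1.52 in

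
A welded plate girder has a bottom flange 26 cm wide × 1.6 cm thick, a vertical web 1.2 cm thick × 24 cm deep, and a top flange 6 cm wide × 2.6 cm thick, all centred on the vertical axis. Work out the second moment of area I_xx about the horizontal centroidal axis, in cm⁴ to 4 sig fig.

I_xx ≈ 9747 cm⁴

Break the section into simple shapes (no overlaps), measuring from the bottom-left corner of the bounding box.
Bottom plate: 26 × 1.6, A = 41.6 cm², y = 0.8 cm, Ī = 8.87467 cm⁴.
Web plate: 1.2 × 24, A = 28.8 cm², y = 13.6 cm, Ī = 1382.4 cm⁴.
Top plate: 6 × 2.6, A = 15.6 cm², y = 26.9 cm, Ī = 8.788 cm⁴.
Centroid: ȳ = ΣA·y / ΣA = 9.82093 cm.
Transfer each piece to the horizontal centroidal axis using Ī + A·d² with d = y − 9.82093:
  bottom plate: d = -9.02093 cm → contributes +3394.17 cm⁴
  web plate: d = 3.77907 cm → contributes +1793.7 cm⁴
  top plate: d = 17.0791 cm → contributes +4559.22 cm⁴
Total I = 9747.09 cm⁴.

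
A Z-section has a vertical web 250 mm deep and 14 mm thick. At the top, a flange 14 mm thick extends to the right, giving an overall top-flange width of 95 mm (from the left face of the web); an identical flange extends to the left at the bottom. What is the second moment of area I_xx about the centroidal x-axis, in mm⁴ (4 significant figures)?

Split into non-overlapping primitives; take the origin at the lower-left of the bounding box.
Web: 14 × 250, A = 3 500 mm², y = 125 mm, Ī = 18 229 167 mm⁴.
Top flange (beyond web): 81 × 14, A = 1 134 mm², y = 243 mm, Ī = 18 522 mm⁴.
Bottom flange (beyond web): 81 × 14, A = 1 134 mm², y = 7 mm, Ī = 18 522 mm⁴.
Centroid: ȳ = ΣA·y / ΣA = 125 mm.
Transfer each piece to the centroidal x-axis using Ī + A·d² with d = y − 125:
  web: d = 0 mm → contributes +18 229 167 mm⁴
  top flange (beyond web): d = 118 mm → contributes +15 808 338 mm⁴
  bottom flange (beyond web): d = -118 mm → contributes +15 808 338 mm⁴
Total I = 49 845 843 mm⁴.

I_xx ≈ 4.985 × 10⁷ mm⁴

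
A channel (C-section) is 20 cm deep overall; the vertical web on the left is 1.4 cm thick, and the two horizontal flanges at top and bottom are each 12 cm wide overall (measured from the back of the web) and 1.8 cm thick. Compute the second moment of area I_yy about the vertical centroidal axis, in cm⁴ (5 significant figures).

I_yy ≈ 943.28 cm⁴

Break the section into simple shapes (no overlaps), measuring from the bottom-left corner of the bounding box.
Web: 1.4 × 20, A = 28 cm², x = 0.7 cm, Ī = 4.573333 cm⁴.
Top flange (beyond web): 10.6 × 1.8, A = 19.08 cm², x = 6.7 cm, Ī = 178.6524 cm⁴.
Bottom flange (beyond web): 10.6 × 1.8, A = 19.08 cm², x = 6.7 cm, Ī = 178.6524 cm⁴.
Centroid: x̄ = ΣA·x / ΣA = 4.160701 cm.
Transfer each piece to the vertical centroidal axis using Ī + A·d² with d = x − 4.160701:
  web: d = -3.460701 cm → contributes +339.914 cm⁴
  top flange (beyond web): d = 2.539299 cm → contributes +301.681 cm⁴
  bottom flange (beyond web): d = 2.539299 cm → contributes +301.681 cm⁴
Total I = 943.276 cm⁴.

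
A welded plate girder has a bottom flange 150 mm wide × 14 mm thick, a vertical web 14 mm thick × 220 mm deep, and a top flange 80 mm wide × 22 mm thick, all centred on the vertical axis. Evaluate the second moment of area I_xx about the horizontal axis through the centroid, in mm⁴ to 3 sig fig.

I_xx ≈ 6.69 × 10⁷ mm⁴

Split into non-overlapping primitives; take the origin at the lower-left of the bounding box.
Bottom plate: 150 × 14, A = 2 100 mm², y = 7 mm, Ī = 34 300 mm⁴.
Web plate: 14 × 220, A = 3 080 mm², y = 124 mm, Ī = 12 422 667 mm⁴.
Top plate: 80 × 22, A = 1 760 mm², y = 245 mm, Ī = 70 987 mm⁴.
Centroid: ȳ = ΣA·y / ΣA = 119.28 mm.
Transfer each piece to the horizontal axis through the centroid using Ī + A·d² with d = y − 119.28:
  bottom plate: d = -112.28 mm → contributes +26 509 718 mm⁴
  web plate: d = 4.7176 mm → contributes +12 491 214 mm⁴
  top plate: d = 125.72 mm → contributes +27 887 628 mm⁴
Total I = 66 888 560 mm⁴.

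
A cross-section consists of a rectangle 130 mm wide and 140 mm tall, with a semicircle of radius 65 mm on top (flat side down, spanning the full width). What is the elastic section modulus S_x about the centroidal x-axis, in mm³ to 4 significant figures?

Treat the section as a set of non-overlapping primitives; coordinates are from the bounding-box lower-left.
Rectangular body: 130 × 140, A = 18 200 mm², y = 70 mm, Ī = 29 726 667 mm⁴.
Semicircular cap: semicircle r = 65, A = 6636.61 mm², y = 167.587 mm, Ī = 1 959 230 mm⁴.
Centroid: ȳ = ΣA·y / ΣA = 96.0763 mm.
Transfer each piece to the centroidal x-axis using Ī + A·d² with d = y − 96.0763:
  rectangular body: d = -26.0763 mm → contributes +42 102 158 mm⁴
  semicircular cap: d = 71.5106 mm → contributes +35 897 308 mm⁴
Total I = 77 999 465 mm⁴.
Extreme fibre distance c = 108.924 mm; S = I/c = 716 093 mm³.

S_x ≈ 7.161 × 10⁵ mm³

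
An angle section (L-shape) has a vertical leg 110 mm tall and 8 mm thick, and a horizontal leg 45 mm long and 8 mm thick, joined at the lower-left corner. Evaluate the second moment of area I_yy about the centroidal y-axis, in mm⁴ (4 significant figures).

Break the section into simple shapes (no overlaps), measuring from the bottom-left corner of the bounding box.
Vertical leg: 8 × 110, A = 880 mm², x = 4 mm, Ī = 4693.33 mm⁴.
Horizontal leg (remainder): 37 × 8, A = 296 mm², x = 26.5 mm, Ī = 33768.7 mm⁴.
Centroid: x̄ = ΣA·x / ΣA = 9.66327 mm.
Transfer each piece to the centroidal y-axis using Ī + A·d² with d = x − 9.66327:
  vertical leg: d = -5.66327 mm → contributes +32917.2 mm⁴
  horizontal leg (remainder): d = 16.8367 mm → contributes +117 677 mm⁴
Total I = 150 595 mm⁴.

I_yy ≈ 1.506 × 10⁵ mm⁴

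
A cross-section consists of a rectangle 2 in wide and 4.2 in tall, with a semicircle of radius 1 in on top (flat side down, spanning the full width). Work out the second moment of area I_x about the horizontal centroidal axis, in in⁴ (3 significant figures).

I_x ≈ 20.9 in⁴

Break the section into simple shapes (no overlaps), measuring from the bottom-left corner of the bounding box.
Rectangular body: 2 × 4.2, A = 8.4 in², y = 2.1 in, Ī = 12.348 in⁴.
Semicircular cap: semicircle r = 1, A = 1.5708 in², y = 4.6244 in, Ī = 0.10976 in⁴.
Centroid: ȳ = ΣA·y / ΣA = 2.4977 in.
Transfer each piece to the horizontal centroidal axis using Ī + A·d² with d = y − 2.4977:
  rectangular body: d = -0.3977 in → contributes +13.677 in⁴
  semicircular cap: d = 2.1267 in → contributes +7.2144 in⁴
Total I = 20.891 in⁴.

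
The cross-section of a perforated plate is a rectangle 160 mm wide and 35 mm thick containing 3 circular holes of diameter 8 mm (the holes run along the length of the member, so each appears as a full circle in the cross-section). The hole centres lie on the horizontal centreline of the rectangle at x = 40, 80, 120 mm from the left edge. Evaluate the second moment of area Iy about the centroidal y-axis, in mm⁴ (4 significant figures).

Iy ≈ 1.179 × 10⁷ mm⁴

Break the section into simple shapes (no overlaps), measuring from the bottom-left corner of the bounding box.
Plate: 160 × 35, A = 5 600 mm², x = 80 mm, Ī = 11 946 667 mm⁴.
Hole 1 (subtracted): ⌀8, A = 50.2655 mm², x = 40 mm, Ī = 201.062 mm⁴.
Hole 2 (subtracted): ⌀8, A = 50.2655 mm², x = 80 mm, Ī = 201.062 mm⁴.
Hole 3 (subtracted): ⌀8, A = 50.2655 mm², x = 120 mm, Ī = 201.062 mm⁴.
By symmetry the centroid is at mid-width, x̄ = 80 mm.
Transfer each piece to the centroidal y-axis using Ī + A·d² with d = x − 80:
  plate: d = 0 mm → contributes +11 946 667 mm⁴
  hole 1: d = -40 mm → contributes −80625.8 mm⁴
  hole 2: d = 0 mm → contributes −201.062 mm⁴
  hole 3: d = 40 mm → contributes −80625.8 mm⁴
Total I = 11 785 214 mm⁴.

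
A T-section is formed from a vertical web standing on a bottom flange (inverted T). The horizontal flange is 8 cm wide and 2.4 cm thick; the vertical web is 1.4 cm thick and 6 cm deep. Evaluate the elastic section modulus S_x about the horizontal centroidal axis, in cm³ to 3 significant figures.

S_x ≈ 23.2 cm³

Break the section into simple shapes (no overlaps), measuring from the bottom-left corner of the bounding box.
Flange: 8 × 2.4, A = 19.2 cm², y = 1.2 cm, Ī = 9.216 cm⁴.
Web: 1.4 × 6, A = 8.4 cm², y = 5.4 cm, Ī = 25.2 cm⁴.
Centroid: ȳ = ΣA·y / ΣA = 2.4783 cm.
Transfer each piece to the horizontal centroidal axis using Ī + A·d² with d = y − 2.4783:
  flange: d = -1.2783 cm → contributes +40.588 cm⁴
  web: d = 2.9217 cm → contributes +96.907 cm⁴
Total I = 137.49 cm⁴.
Extreme fibre distance c = 5.9217 cm; S = I/c = 23.219 cm³.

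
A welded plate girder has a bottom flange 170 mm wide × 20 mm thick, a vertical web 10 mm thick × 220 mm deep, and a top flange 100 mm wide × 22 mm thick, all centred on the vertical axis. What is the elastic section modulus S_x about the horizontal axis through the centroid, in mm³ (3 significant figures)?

Split into non-overlapping primitives; take the origin at the lower-left of the bounding box.
Bottom plate: 170 × 20, A = 3 400 mm², y = 10 mm, Ī = 113 333 mm⁴.
Web plate: 10 × 220, A = 2 200 mm², y = 130 mm, Ī = 8 873 333 mm⁴.
Top plate: 100 × 22, A = 2 200 mm², y = 251 mm, Ī = 88 733 mm⁴.
Centroid: ȳ = ΣA·y / ΣA = 111.82 mm.
Transfer each piece to the horizontal axis through the centroid using Ī + A·d² with d = y − 111.82:
  bottom plate: d = -101.82 mm → contributes +35 362 551 mm⁴
  web plate: d = 18.179 mm → contributes +9 600 420 mm⁴
  top plate: d = 139.18 mm → contributes +42 704 779 mm⁴
Total I = 87 667 749 mm⁴.
Extreme fibre distance c = 150.18 mm; S = I/c = 583 753 mm³.

S_x ≈ 5.84 × 10⁵ mm³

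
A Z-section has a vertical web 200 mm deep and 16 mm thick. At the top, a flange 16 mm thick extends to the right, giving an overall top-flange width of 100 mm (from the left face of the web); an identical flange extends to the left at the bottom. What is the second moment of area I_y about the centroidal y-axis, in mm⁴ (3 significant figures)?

I_y ≈ 8.37 × 10⁶ mm⁴

Split into non-overlapping primitives; take the origin at the lower-left of the bounding box.
Web: 16 × 200, A = 3 200 mm², x = 92 mm, Ī = 68 267 mm⁴.
Top flange (beyond web): 84 × 16, A = 1 344 mm², x = 142 mm, Ī = 790 272 mm⁴.
Bottom flange (beyond web): 84 × 16, A = 1 344 mm², x = 42 mm, Ī = 790 272 mm⁴.
Centroid: x̄ = ΣA·x / ΣA = 92 mm.
Transfer each piece to the centroidal y-axis using Ī + A·d² with d = x − 92:
  web: d = 0 mm → contributes +68 267 mm⁴
  top flange (beyond web): d = 50 mm → contributes +4 150 272 mm⁴
  bottom flange (beyond web): d = -50 mm → contributes +4 150 272 mm⁴
Total I = 8 368 811 mm⁴.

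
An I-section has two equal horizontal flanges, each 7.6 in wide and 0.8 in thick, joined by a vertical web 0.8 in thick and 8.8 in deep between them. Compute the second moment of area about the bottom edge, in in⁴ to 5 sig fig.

I_base ≈ 845.41 in⁴

Decompose the section into non-overlapping parts with the origin at the bottom-left of its bounding rectangle.
Bottom flange: 7.6 × 0.8, A = 6.08 in², y = 0.4 in, Ī = 0.3242667 in⁴.
Web: 0.8 × 8.8, A = 7.04 in², y = 5.2 in, Ī = 45.43147 in⁴.
Top flange: 7.6 × 0.8, A = 6.08 in², y = 10 in, Ī = 0.3242667 in⁴.
Transfer each piece to the bottom edge using Ī + A·d² with d = y − 0:
  bottom flange: d = 0.4 in → contributes +1.297067 in⁴
  web: d = 5.2 in → contributes +235.7931 in⁴
  top flange: d = 10 in → contributes +608.3243 in⁴
Total I = 845.4144 in⁴.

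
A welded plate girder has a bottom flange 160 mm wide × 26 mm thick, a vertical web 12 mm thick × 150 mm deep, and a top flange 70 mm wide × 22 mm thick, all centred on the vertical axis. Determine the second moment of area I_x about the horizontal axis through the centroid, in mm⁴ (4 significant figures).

I_x ≈ 4.000 × 10⁷ mm⁴

Decompose the section into non-overlapping parts with the origin at the bottom-left of its bounding rectangle.
Bottom plate: 160 × 26, A = 4 160 mm², y = 13 mm, Ī = 234 347 mm⁴.
Web plate: 12 × 150, A = 1 800 mm², y = 101 mm, Ī = 3 375 000 mm⁴.
Top plate: 70 × 22, A = 1 540 mm², y = 187 mm, Ī = 62113.3 mm⁴.
Centroid: ȳ = ΣA·y / ΣA = 69.848 mm.
Transfer each piece to the horizontal axis through the centroid using Ī + A·d² with d = y − 69.848:
  bottom plate: d = -56.848 mm → contributes +13 678 198 mm⁴
  web plate: d = 31.152 mm → contributes +5 121 805 mm⁴
  top plate: d = 117.152 mm → contributes +21 197 984 mm⁴
Total I = 39 997 987 mm⁴.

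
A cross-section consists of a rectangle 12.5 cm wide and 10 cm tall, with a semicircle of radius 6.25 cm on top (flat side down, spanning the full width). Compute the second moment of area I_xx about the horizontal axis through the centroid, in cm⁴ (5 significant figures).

I_xx ≈ 3619.4 cm⁴

Break the section into simple shapes (no overlaps), measuring from the bottom-left corner of the bounding box.
Rectangular body: 12.5 × 10, A = 125 cm², y = 5 cm, Ī = 1041.667 cm⁴.
Semicircular cap: semicircle r = 6.25, A = 61.35923 cm², y = 12.65258 cm, Ī = 167.4758 cm⁴.
Centroid: ȳ = ΣA·y / ΣA = 7.519631 cm.
Transfer each piece to the horizontal axis through the centroid using Ī + A·d² with d = y − 7.519631:
  rectangular body: d = -2.519631 cm → contributes +1835.234 cm⁴
  semicircular cap: d = 5.132951 cm → contributes +1784.119 cm⁴
Total I = 3619.353 cm⁴.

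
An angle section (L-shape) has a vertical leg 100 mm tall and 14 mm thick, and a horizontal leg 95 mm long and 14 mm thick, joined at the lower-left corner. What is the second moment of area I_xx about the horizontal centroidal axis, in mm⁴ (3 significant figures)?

I_xx ≈ 2.34 × 10⁶ mm⁴

Break the section into simple shapes (no overlaps), measuring from the bottom-left corner of the bounding box.
Vertical leg: 14 × 100, A = 1 400 mm², y = 50 mm, Ī = 1 166 667 mm⁴.
Horizontal leg (remainder): 81 × 14, A = 1 134 mm², y = 7 mm, Ī = 18 522 mm⁴.
Centroid: ȳ = ΣA·y / ΣA = 30.757 mm.
Transfer each piece to the horizontal centroidal axis using Ī + A·d² with d = y − 30.757:
  vertical leg: d = 19.243 mm → contributes +1 685 082 mm⁴
  horizontal leg (remainder): d = -23.757 mm → contributes +658 541 mm⁴
Total I = 2 343 623 mm⁴.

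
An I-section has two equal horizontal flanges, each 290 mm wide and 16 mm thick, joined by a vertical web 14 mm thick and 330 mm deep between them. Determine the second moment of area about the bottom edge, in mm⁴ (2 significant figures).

I_base ≈ 7.8 × 10⁸ mm⁴

Decompose the section into non-overlapping parts with the origin at the bottom-left of its bounding rectangle.
Bottom flange: 290 × 16, A = 4 640 mm², y = 8 mm, Ī = 98 987 mm⁴.
Web: 14 × 330, A = 4 620 mm², y = 181 mm, Ī = 41 926 500 mm⁴.
Top flange: 290 × 16, A = 4 640 mm², y = 354 mm, Ī = 98 987 mm⁴.
Transfer each piece to a horizontal axis along the bottom face using Ī + A·d² with d = y − 0:
  bottom flange: d = 8 mm → contributes +395 947 mm⁴
  web: d = 181 mm → contributes +193 282 320 mm⁴
  top flange: d = 354 mm → contributes +581 565 227 mm⁴
Total I = 775 243 493 mm⁴.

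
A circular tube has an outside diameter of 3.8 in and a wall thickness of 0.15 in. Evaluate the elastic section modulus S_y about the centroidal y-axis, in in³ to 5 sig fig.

Treat the section as a set of non-overlapping primitives; coordinates are from the bounding-box lower-left.
Outer circle: ⌀3.8, A = 11.34115 in², x = 1.9 in, Ī = 10.23539 in⁴.
Bore (subtracted): ⌀3.5, A = 9.621128 in², x = 1.9 in, Ī = 7.366176 in⁴.
By symmetry the centroid is at mid-width, x̄ = 1.9 in.
All pieces are centred on the centroidal y-axis, so I = ΣĪ (holes subtracted) = 2.869212 in⁴.
Extreme fibre distance c = 1.9 in; S = I/c = 1.510111 in³.

S_y ≈ 1.5101 in³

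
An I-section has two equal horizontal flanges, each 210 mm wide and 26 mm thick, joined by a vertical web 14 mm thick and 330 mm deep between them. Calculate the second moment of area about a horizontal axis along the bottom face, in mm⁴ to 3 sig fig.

I_base ≈ 9.55 × 10⁸ mm⁴

Break the section into simple shapes (no overlaps), measuring from the bottom-left corner of the bounding box.
Bottom flange: 210 × 26, A = 5 460 mm², y = 13 mm, Ī = 307 580 mm⁴.
Web: 14 × 330, A = 4 620 mm², y = 191 mm, Ī = 41 926 500 mm⁴.
Top flange: 210 × 26, A = 5 460 mm², y = 369 mm, Ī = 307 580 mm⁴.
Transfer each piece to the bottom edge using Ī + A·d² with d = y − 0:
  bottom flange: d = 13 mm → contributes +1 230 320 mm⁴
  web: d = 191 mm → contributes +210 468 720 mm⁴
  top flange: d = 369 mm → contributes +743 746 640 mm⁴
Total I = 955 445 680 mm⁴.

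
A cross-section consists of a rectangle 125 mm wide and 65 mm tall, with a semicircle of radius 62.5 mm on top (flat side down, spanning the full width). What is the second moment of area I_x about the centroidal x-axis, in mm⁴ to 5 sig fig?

Split into non-overlapping primitives; take the origin at the lower-left of the bounding box.
Rectangular body: 125 × 65, A = 8 125 mm², y = 32.5 mm, Ī = 2 860 677 mm⁴.
Semicircular cap: semicircle r = 62.5, A = 6135.923 mm², y = 91.52582 mm, Ī = 1 674 758 mm⁴.
Centroid: ȳ = ΣA·y / ΣA = 57.89653 mm.
Transfer each piece to the centroidal x-axis using Ī + A·d² with d = y − 57.89653:
  rectangular body: d = -25.39653 mm → contributes +8 101 169 mm⁴
  semicircular cap: d = 33.6293 mm → contributes +8 614 055 mm⁴
Total I = 16 715 224 mm⁴.

I_x ≈ 1.6715 × 10⁷ mm⁴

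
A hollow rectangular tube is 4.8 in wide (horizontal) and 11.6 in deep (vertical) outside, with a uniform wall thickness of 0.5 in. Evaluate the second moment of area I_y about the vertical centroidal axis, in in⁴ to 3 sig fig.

I_y ≈ 58.4 in⁴

Break the section into simple shapes (no overlaps), measuring from the bottom-left corner of the bounding box.
Outer rectangle: 4.8 × 11.6, A = 55.68 in², x = 2.4 in, Ī = 106.91 in⁴.
Inner void (subtracted): 3.8 × 10.6, A = 40.28 in², x = 2.4 in, Ī = 48.47 in⁴.
By symmetry the centroid is at mid-width, x̄ = 2.4 in.
All pieces are centred on the vertical centroidal axis, so I = ΣĪ (holes subtracted) = 58.435 in⁴.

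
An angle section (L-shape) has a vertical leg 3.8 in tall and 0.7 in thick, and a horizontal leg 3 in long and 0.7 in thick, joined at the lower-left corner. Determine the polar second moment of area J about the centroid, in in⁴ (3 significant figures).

Split into non-overlapping primitives; take the origin at the lower-left of the bounding box.
Vertical leg: 0.7 × 3.8, A = 2.66 in², y = 1.9 in, Ī = 3.2009 in⁴.
Horizontal leg (remainder): 2.3 × 0.7, A = 1.61 in², y = 0.35 in, Ī = 0.065742 in⁴.
Centroid: ȳ = ΣA·y / ΣA = 1.3156 in.
Transfer each piece to the centroidal x-axis using Ī + A·d² with d = y − 1.3156:
  vertical leg: d = 0.58443 in → contributes +4.1094 in⁴
  horizontal leg (remainder): d = -0.96557 in → contributes +1.5668 in⁴
Total I = 5.6762 in⁴.
For the y-axis: x̄ = 0.91557 in.
Repeating about the centroidal y-axis gives I_y = 3.075 in⁴.
Polar second moment: J = I_x + I_y = 8.7512 in⁴.

J ≈ 8.75 in⁴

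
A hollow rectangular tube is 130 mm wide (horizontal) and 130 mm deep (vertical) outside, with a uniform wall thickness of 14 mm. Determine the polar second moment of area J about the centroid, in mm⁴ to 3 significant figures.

Decompose the section into non-overlapping parts with the origin at the bottom-left of its bounding rectangle.
Outer rectangle: 130 × 130, A = 16 900 mm², y = 65 mm, Ī = 23 800 833 mm⁴.
Inner void (subtracted): 102 × 102, A = 10 404 mm², y = 65 mm, Ī = 9 020 268 mm⁴.
By symmetry the centroid is at mid-height, ȳ = 65 mm.
All pieces are centred on the centroidal x-axis, so I = ΣĪ (holes subtracted) = 14 780 565 mm⁴.
Repeating about the centroidal y-axis gives I_y = 14 780 565 mm⁴.
Polar second moment: J = I_x + I_y = 29 561 131 mm⁴.

J ≈ 2.96 × 10⁷ mm⁴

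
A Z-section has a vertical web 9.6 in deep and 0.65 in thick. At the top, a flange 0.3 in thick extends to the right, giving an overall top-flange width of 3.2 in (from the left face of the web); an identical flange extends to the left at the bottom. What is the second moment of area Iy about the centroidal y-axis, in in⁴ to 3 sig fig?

Break the section into simple shapes (no overlaps), measuring from the bottom-left corner of the bounding box.
Web: 0.65 × 9.6, A = 6.24 in², x = 2.875 in, Ī = 0.2197 in⁴.
Top flange (beyond web): 2.55 × 0.3, A = 0.765 in², x = 4.475 in, Ī = 0.41453 in⁴.
Bottom flange (beyond web): 2.55 × 0.3, A = 0.765 in², x = 1.275 in, Ī = 0.41453 in⁴.
Centroid: x̄ = ΣA·x / ΣA = 2.875 in.
Transfer each piece to the centroidal y-axis using Ī + A·d² with d = x − 2.875:
  web: d = 0 in → contributes +0.2197 in⁴
  top flange (beyond web): d = 1.6 in → contributes +2.3729 in⁴
  bottom flange (beyond web): d = -1.6 in → contributes +2.3729 in⁴
Total I = 4.9656 in⁴.

Iy ≈ 4.97 in⁴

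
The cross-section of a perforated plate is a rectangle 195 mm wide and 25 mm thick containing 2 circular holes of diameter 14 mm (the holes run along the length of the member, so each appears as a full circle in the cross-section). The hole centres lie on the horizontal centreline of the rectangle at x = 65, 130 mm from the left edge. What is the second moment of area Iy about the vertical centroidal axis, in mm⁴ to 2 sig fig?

Iy ≈ 1.5 × 10⁷ mm⁴

Split into non-overlapping primitives; take the origin at the lower-left of the bounding box.
Plate: 195 × 25, A = 4 875 mm², x = 97.5 mm, Ī = 15 447 656 mm⁴.
Hole 1 (subtracted): ⌀14, A = 153.9 mm², x = 65 mm, Ī = 1 886 mm⁴.
Hole 2 (subtracted): ⌀14, A = 153.9 mm², x = 130 mm, Ī = 1 886 mm⁴.
By symmetry the centroid is at mid-width, x̄ = 97.5 mm.
Transfer each piece to the vertical centroidal axis using Ī + A·d² with d = x − 97.5:
  plate: d = 0 mm → contributes +15 447 656 mm⁴
  hole 1: d = -32.5 mm → contributes −164 483 mm⁴
  hole 2: d = 32.5 mm → contributes −164 483 mm⁴
Total I = 15 118 691 mm⁴.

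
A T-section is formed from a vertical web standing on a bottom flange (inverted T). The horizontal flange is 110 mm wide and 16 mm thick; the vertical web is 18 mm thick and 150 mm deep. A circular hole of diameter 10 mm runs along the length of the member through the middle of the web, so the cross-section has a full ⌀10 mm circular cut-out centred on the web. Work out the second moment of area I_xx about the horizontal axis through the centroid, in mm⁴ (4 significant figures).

I_xx ≈ 1.235 × 10⁷ mm⁴

Split into non-overlapping primitives; take the origin at the lower-left of the bounding box.
Flange: 110 × 16, A = 1 760 mm², y = 8 mm, Ī = 37546.7 mm⁴.
Web: 18 × 150, A = 2 700 mm², y = 91 mm, Ī = 5 062 500 mm⁴.
Hole (subtracted): ⌀10, A = 78.5398 mm², y = 91 mm, Ī = 490.874 mm⁴.
Centroid: ȳ = ΣA·y / ΣA = 57.6595 mm.
Transfer each piece to the horizontal axis through the centroid using Ī + A·d² with d = y − 57.6595:
  flange: d = -49.6595 mm → contributes +4 377 826 mm⁴
  web: d = 33.3405 mm → contributes +8 063 787 mm⁴
  hole: d = 33.3405 mm → contributes −87794.8 mm⁴
Total I = 12 353 818 mm⁴.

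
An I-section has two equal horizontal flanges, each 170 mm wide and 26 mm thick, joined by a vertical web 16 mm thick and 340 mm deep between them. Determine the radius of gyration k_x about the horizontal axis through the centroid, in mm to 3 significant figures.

Split into non-overlapping primitives; take the origin at the lower-left of the bounding box.
Bottom flange: 170 × 26, A = 4 420 mm², y = 13 mm, Ī = 248 993 mm⁴.
Web: 16 × 340, A = 5 440 mm², y = 196 mm, Ī = 52 405 333 mm⁴.
Top flange: 170 × 26, A = 4 420 mm², y = 379 mm, Ī = 248 993 mm⁴.
By symmetry the centroid is at mid-height, ȳ = 196 mm.
Transfer each piece to the horizontal axis through the centroid using Ī + A·d² with d = y − 196:
  bottom flange: d = -183 mm → contributes +148 270 373 mm⁴
  web: d = 0 mm → contributes +52 405 333 mm⁴
  top flange: d = 183 mm → contributes +148 270 373 mm⁴
Total I = 348 946 080 mm⁴.
Radius of gyration: k = √(I/A) = √(348 946 080 / 14 280) = 156.32 mm.

k_x ≈ 156 mm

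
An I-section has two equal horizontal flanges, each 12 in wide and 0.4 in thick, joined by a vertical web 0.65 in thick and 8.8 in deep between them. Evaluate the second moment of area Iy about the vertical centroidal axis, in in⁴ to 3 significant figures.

Iy ≈ 115 in⁴

Decompose the section into non-overlapping parts with the origin at the bottom-left of its bounding rectangle.
Bottom flange: 12 × 0.4, A = 4.8 in², x = 6 in, Ī = 57.6 in⁴.
Web: 0.65 × 8.8, A = 5.72 in², x = 6 in, Ī = 0.20139 in⁴.
Top flange: 12 × 0.4, A = 4.8 in², x = 6 in, Ī = 57.6 in⁴.
By symmetry the centroid is at mid-width, x̄ = 6 in.
All pieces are centred on the vertical centroidal axis, so I = ΣĪ = 115.4 in⁴.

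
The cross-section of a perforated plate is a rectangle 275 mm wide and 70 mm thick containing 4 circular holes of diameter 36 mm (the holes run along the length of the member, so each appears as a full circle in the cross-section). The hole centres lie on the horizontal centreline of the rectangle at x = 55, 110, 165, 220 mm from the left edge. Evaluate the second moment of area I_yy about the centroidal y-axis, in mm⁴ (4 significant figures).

I_yy ≈ 1.056 × 10⁸ mm⁴

Treat the section as a set of non-overlapping primitives; coordinates are from the bounding-box lower-left.
Plate: 275 × 70, A = 19 250 mm², x = 137.5 mm, Ī = 121 315 104 mm⁴.
Hole 1 (subtracted): ⌀36, A = 1017.88 mm², x = 55 mm, Ī = 82 448 mm⁴.
Hole 2 (subtracted): ⌀36, A = 1017.88 mm², x = 110 mm, Ī = 82 448 mm⁴.
Hole 3 (subtracted): ⌀36, A = 1017.88 mm², x = 165 mm, Ī = 82 448 mm⁴.
Hole 4 (subtracted): ⌀36, A = 1017.88 mm², x = 220 mm, Ī = 82 448 mm⁴.
By symmetry the centroid is at mid-width, x̄ = 137.5 mm.
Transfer each piece to the centroidal y-axis using Ī + A·d² with d = x − 137.5:
  plate: d = 0 mm → contributes +121 315 104 mm⁴
  hole 1: d = -82.5 mm → contributes −7 010 367 mm⁴
  hole 2: d = -27.5 mm → contributes −852 217 mm⁴
  hole 3: d = 27.5 mm → contributes −852 217 mm⁴
  hole 4: d = 82.5 mm → contributes −7 010 367 mm⁴
Total I = 105 589 938 mm⁴.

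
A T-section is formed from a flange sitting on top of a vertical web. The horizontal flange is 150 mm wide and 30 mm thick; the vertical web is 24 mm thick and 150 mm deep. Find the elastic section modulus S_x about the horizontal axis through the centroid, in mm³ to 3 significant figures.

Treat the section as a set of non-overlapping primitives; coordinates are from the bounding-box lower-left.
Flange: 150 × 30, A = 4 500 mm², y = 165 mm, Ī = 337 500 mm⁴.
Web: 24 × 150, A = 3 600 mm², y = 75 mm, Ī = 6 750 000 mm⁴.
Centroid: ȳ = ΣA·y / ΣA = 125 mm.
Transfer each piece to the horizontal axis through the centroid using Ī + A·d² with d = y − 125:
  flange: d = 40 mm → contributes +7 537 500 mm⁴
  web: d = -50 mm → contributes +15 750 000 mm⁴
Total I = 23 287 500 mm⁴.
Extreme fibre distance c = 125 mm; S = I/c = 186 300 mm³.

S_x ≈ 1.86 × 10⁵ mm³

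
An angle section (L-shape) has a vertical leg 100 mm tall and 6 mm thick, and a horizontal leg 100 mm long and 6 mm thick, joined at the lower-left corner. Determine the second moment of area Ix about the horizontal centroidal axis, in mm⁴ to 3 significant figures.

Split into non-overlapping primitives; take the origin at the lower-left of the bounding box.
Vertical leg: 6 × 100, A = 600 mm², y = 50 mm, Ī = 500 000 mm⁴.
Horizontal leg (remainder): 94 × 6, A = 564 mm², y = 3 mm, Ī = 1 692 mm⁴.
Centroid: ȳ = ΣA·y / ΣA = 27.227 mm.
Transfer each piece to the horizontal centroidal axis using Ī + A·d² with d = y − 27.227:
  vertical leg: d = 22.773 mm → contributes +811 171 mm⁴
  horizontal leg (remainder): d = -24.227 mm → contributes +332 725 mm⁴
Total I = 1 143 896 mm⁴.

Ix ≈ 1.14 × 10⁶ mm⁴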